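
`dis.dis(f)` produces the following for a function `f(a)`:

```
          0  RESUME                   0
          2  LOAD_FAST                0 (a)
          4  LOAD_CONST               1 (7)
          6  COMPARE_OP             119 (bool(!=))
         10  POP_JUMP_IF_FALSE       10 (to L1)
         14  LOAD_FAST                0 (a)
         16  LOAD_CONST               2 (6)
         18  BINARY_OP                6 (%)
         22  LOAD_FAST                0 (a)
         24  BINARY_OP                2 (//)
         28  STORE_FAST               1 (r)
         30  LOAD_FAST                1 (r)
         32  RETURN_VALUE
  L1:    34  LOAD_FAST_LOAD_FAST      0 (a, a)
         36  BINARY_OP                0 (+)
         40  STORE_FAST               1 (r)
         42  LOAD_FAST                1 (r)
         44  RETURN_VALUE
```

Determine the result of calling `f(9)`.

0

LOAD_FAST a → push 9. Stack: [9]
LOAD_CONST → push 7. Stack: [9, 7]
COMPARE_OP bool(!=) → 9 vs 7 = True. Stack: [True]
POP_JUMP_IF_FALSE → pop True; no jump. Stack: []
LOAD_FAST a → push 9. Stack: [9]
LOAD_CONST → push 6. Stack: [9, 6]
BINARY_OP % → 9 % 6 = 3. Stack: [3]
LOAD_FAST a → push 9. Stack: [3, 9]
BINARY_OP // → 3 // 9 = 0. Stack: [0]
STORE_FAST r → r=0. Stack: []
LOAD_FAST r → push 0. Stack: [0]
RETURN_VALUE → return 0.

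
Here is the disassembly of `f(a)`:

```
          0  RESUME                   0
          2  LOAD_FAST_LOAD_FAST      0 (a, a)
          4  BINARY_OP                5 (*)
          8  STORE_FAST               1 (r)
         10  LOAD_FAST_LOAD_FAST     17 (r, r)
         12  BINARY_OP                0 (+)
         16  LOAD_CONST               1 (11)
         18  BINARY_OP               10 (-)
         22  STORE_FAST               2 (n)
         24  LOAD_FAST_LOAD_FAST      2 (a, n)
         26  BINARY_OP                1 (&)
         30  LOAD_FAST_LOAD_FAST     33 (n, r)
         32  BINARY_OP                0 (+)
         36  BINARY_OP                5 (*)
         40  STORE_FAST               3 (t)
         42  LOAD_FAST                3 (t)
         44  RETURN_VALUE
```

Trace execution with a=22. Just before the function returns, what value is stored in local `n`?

957

LOAD_FAST_LOAD_FAST a,a → push 22,22. Stack: [22, 22]
BINARY_OP * → 22 * 22 = 484. Stack: [484]
STORE_FAST r → r=484. Stack: []
LOAD_FAST_LOAD_FAST r,r → push 484,484. Stack: [484, 484]
BINARY_OP + → 484 + 484 = 968. Stack: [968]
LOAD_CONST → push 11. Stack: [968, 11]
BINARY_OP - → 968 - 11 = 957. Stack: [957]
STORE_FAST n → n=957. Stack: []
LOAD_FAST_LOAD_FAST a,n → push 22,957. Stack: [22, 957]
BINARY_OP & → 22 & 957 = 20. Stack: [20]
LOAD_FAST_LOAD_FAST n,r → push 957,484. Stack: [20, 957, 484]
BINARY_OP + → 957 + 484 = 1441. Stack: [20, 1441]
BINARY_OP * → 20 * 1441 = 28820. Stack: [28820]
STORE_FAST t → t=28820. Stack: []
LOAD_FAST t → push 28820. Stack: [28820]
RETURN_VALUE → return 28820.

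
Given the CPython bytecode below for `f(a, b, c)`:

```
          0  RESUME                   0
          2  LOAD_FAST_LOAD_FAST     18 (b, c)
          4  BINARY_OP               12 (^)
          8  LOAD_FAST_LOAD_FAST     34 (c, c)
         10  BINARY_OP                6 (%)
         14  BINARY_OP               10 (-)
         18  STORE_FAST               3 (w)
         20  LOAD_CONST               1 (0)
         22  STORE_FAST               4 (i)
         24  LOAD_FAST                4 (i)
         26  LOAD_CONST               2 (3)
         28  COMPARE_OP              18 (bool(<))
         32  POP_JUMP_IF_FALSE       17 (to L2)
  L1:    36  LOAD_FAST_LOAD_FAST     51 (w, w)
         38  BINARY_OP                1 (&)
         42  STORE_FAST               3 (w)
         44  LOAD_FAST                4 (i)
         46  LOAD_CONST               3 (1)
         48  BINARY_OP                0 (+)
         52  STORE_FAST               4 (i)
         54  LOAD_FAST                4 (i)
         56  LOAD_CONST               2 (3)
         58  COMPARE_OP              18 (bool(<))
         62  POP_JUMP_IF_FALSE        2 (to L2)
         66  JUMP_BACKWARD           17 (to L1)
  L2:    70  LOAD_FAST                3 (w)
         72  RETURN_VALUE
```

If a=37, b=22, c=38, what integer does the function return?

LOAD_FAST_LOAD_FAST b,c → push 22,38. Stack: [22, 38]
BINARY_OP ^ → 22 ^ 38 = 48. Stack: [48]
LOAD_FAST_LOAD_FAST c,c → push 38,38. Stack: [48, 38, 38]
BINARY_OP % → 38 % 38 = 0. Stack: [48, 0]
BINARY_OP - → 48 - 0 = 48. Stack: [48]
STORE_FAST w → w=48. Stack: []
LOAD_CONST → push 0. Stack: [0]
STORE_FAST i → i=0. Stack: []
LOAD_FAST i → push 0. Stack: [0]
LOAD_CONST → push 3. Stack: [0, 3]
COMPARE_OP bool(<) → 0 vs 3 = True. Stack: [True]
POP_JUMP_IF_FALSE → pop True; no jump. Stack: []
LOAD_FAST_LOAD_FAST w,w → push 48,48. Stack: [48, 48]
BINARY_OP & → 48 & 48 = 48. Stack: [48]
STORE_FAST w → w=48. Stack: []
LOAD_FAST i → push 0. Stack: [0]
LOAD_CONST → push 1. Stack: [0, 1]
BINARY_OP + → 0 + 1 = 1. Stack: [1]
STORE_FAST i → i=1. Stack: []
LOAD_FAST i → push 1. Stack: [1]
LOAD_CONST → push 3. Stack: [1, 3]
COMPARE_OP bool(<) → 1 vs 3 = True. Stack: [True]
POP_JUMP_IF_FALSE → pop True; no jump. Stack: []
LOAD_FAST_LOAD_FAST w,w → push 48,48. Stack: [48, 48]
BINARY_OP & → 48 & 48 = 48. Stack: [48]
STORE_FAST w → w=48. Stack: []
LOAD_FAST i → push 1. Stack: [1]
LOAD_CONST → push 1. Stack: [1, 1]
BINARY_OP + → 1 + 1 = 2. Stack: [2]
STORE_FAST i → i=2. Stack: []
LOAD_FAST i → push 2. Stack: [2]
LOAD_CONST → push 3. Stack: [2, 3]
COMPARE_OP bool(<) → 2 vs 3 = True. Stack: [True]
POP_JUMP_IF_FALSE → pop True; no jump. Stack: []
LOAD_FAST_LOAD_FAST w,w → push 48,48. Stack: [48, 48]
BINARY_OP & → 48 & 48 = 48. Stack: [48]
STORE_FAST w → w=48. Stack: []
LOAD_FAST i → push 2. Stack: [2]
LOAD_CONST → push 1. Stack: [2, 1]
BINARY_OP + → 2 + 1 = 3. Stack: [3]
STORE_FAST i → i=3. Stack: []
LOAD_FAST i → push 3. Stack: [3]
LOAD_CONST → push 3. Stack: [3, 3]
COMPARE_OP bool(<) → 3 vs 3 = False. Stack: [False]
POP_JUMP_IF_FALSE → pop False; jump. Stack: []
LOAD_FAST w → push 48. Stack: [48]
RETURN_VALUE → return 48.

48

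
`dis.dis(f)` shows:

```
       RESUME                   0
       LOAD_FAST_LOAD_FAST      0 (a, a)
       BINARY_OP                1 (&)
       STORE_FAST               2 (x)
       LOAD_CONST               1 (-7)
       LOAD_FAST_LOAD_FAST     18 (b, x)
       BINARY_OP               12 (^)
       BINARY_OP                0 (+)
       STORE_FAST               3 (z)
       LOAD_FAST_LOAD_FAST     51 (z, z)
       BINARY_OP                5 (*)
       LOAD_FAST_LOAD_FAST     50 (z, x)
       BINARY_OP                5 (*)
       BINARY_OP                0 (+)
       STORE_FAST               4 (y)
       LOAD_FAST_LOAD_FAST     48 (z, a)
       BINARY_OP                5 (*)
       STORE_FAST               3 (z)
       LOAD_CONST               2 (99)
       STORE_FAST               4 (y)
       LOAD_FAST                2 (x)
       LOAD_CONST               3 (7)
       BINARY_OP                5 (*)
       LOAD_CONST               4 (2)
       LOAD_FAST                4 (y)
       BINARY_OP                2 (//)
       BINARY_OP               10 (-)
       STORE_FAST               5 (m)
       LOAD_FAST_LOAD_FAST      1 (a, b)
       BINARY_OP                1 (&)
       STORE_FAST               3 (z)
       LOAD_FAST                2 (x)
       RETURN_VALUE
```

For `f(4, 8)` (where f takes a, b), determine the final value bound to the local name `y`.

99

LOAD_FAST_LOAD_FAST a,a → push 4,4. Stack: [4, 4]
BINARY_OP & → 4 & 4 = 4. Stack: [4]
STORE_FAST x → x=4. Stack: []
LOAD_CONST → push -7. Stack: [-7]
LOAD_FAST_LOAD_FAST b,x → push 8,4. Stack: [-7, 8, 4]
BINARY_OP ^ → 8 ^ 4 = 12. Stack: [-7, 12]
BINARY_OP + → -7 + 12 = 5. Stack: [5]
STORE_FAST z → z=5. Stack: []
LOAD_FAST_LOAD_FAST z,z → push 5,5. Stack: [5, 5]
BINARY_OP * → 5 * 5 = 25. Stack: [25]
LOAD_FAST_LOAD_FAST z,x → push 5,4. Stack: [25, 5, 4]
BINARY_OP * → 5 * 4 = 20. Stack: [25, 20]
BINARY_OP + → 25 + 20 = 45. Stack: [45]
STORE_FAST y → y=45. Stack: []
LOAD_FAST_LOAD_FAST z,a → push 5,4. Stack: [5, 4]
BINARY_OP * → 5 * 4 = 20. Stack: [20]
STORE_FAST z → z=20. Stack: []
LOAD_CONST → push 99. Stack: [99]
STORE_FAST y → y=99. Stack: []
LOAD_FAST x → push 4. Stack: [4]
LOAD_CONST → push 7. Stack: [4, 7]
BINARY_OP * → 4 * 7 = 28. Stack: [28]
LOAD_CONST → push 2. Stack: [28, 2]
LOAD_FAST y → push 99. Stack: [28, 2, 99]
BINARY_OP // → 2 // 99 = 0. Stack: [28, 0]
BINARY_OP - → 28 - 0 = 28. Stack: [28]
STORE_FAST m → m=28. Stack: []
LOAD_FAST_LOAD_FAST a,b → push 4,8. Stack: [4, 8]
BINARY_OP & → 4 & 8 = 0. Stack: [0]
STORE_FAST z → z=0. Stack: []
LOAD_FAST x → push 4. Stack: [4]
RETURN_VALUE → return 4.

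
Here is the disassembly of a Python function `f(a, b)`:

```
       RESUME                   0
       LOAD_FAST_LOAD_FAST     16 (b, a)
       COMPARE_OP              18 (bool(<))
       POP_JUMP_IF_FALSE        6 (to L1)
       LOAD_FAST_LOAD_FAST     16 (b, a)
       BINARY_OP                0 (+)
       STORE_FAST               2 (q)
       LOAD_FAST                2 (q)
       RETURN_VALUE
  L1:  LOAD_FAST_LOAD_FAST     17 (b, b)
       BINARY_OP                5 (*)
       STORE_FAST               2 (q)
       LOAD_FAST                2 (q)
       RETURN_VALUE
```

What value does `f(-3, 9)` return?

81

LOAD_FAST_LOAD_FAST b,a → push 9,-3. Stack: [9, -3]
COMPARE_OP bool(<) → 9 vs -3 = False. Stack: [False]
POP_JUMP_IF_FALSE → pop False; jump. Stack: []
LOAD_FAST_LOAD_FAST b,b → push 9,9. Stack: [9, 9]
BINARY_OP * → 9 * 9 = 81. Stack: [81]
STORE_FAST q → q=81. Stack: []
LOAD_FAST q → push 81. Stack: [81]
RETURN_VALUE → return 81.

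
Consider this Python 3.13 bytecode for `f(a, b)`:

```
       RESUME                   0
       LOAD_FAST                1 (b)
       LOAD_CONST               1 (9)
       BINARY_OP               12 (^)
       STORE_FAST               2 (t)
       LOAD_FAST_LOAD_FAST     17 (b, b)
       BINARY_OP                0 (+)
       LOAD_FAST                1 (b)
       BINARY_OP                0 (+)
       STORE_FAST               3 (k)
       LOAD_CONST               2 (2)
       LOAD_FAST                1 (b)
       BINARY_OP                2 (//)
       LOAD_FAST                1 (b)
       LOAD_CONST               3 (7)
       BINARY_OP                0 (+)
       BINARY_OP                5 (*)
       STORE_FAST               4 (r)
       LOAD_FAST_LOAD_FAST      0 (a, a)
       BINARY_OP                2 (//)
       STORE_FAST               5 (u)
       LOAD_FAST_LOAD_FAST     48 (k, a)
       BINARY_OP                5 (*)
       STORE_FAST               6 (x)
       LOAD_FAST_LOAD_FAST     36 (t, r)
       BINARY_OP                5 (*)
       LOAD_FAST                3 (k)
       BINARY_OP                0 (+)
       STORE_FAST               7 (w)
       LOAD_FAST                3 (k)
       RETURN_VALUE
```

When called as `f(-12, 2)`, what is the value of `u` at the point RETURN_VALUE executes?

LOAD_FAST b → push 2. Stack: [2]
LOAD_CONST → push 9. Stack: [2, 9]
BINARY_OP ^ → 2 ^ 9 = 11. Stack: [11]
STORE_FAST t → t=11. Stack: []
LOAD_FAST_LOAD_FAST b,b → push 2,2. Stack: [2, 2]
BINARY_OP + → 2 + 2 = 4. Stack: [4]
LOAD_FAST b → push 2. Stack: [4, 2]
BINARY_OP + → 4 + 2 = 6. Stack: [6]
STORE_FAST k → k=6. Stack: []
LOAD_CONST → push 2. Stack: [2]
LOAD_FAST b → push 2. Stack: [2, 2]
BINARY_OP // → 2 // 2 = 1. Stack: [1]
LOAD_FAST b → push 2. Stack: [1, 2]
LOAD_CONST → push 7. Stack: [1, 2, 7]
BINARY_OP + → 2 + 7 = 9. Stack: [1, 9]
BINARY_OP * → 1 * 9 = 9. Stack: [9]
STORE_FAST r → r=9. Stack: []
LOAD_FAST_LOAD_FAST a,a → push -12,-12. Stack: [-12, -12]
BINARY_OP // → -12 // -12 = 1. Stack: [1]
STORE_FAST u → u=1. Stack: []
LOAD_FAST_LOAD_FAST k,a → push 6,-12. Stack: [6, -12]
BINARY_OP * → 6 * -12 = -72. Stack: [-72]
STORE_FAST x → x=-72. Stack: []
LOAD_FAST_LOAD_FAST t,r → push 11,9. Stack: [11, 9]
BINARY_OP * → 11 * 9 = 99. Stack: [99]
LOAD_FAST k → push 6. Stack: [99, 6]
BINARY_OP + → 99 + 6 = 105. Stack: [105]
STORE_FAST w → w=105. Stack: []
LOAD_FAST k → push 6. Stack: [6]
RETURN_VALUE → return 6.

1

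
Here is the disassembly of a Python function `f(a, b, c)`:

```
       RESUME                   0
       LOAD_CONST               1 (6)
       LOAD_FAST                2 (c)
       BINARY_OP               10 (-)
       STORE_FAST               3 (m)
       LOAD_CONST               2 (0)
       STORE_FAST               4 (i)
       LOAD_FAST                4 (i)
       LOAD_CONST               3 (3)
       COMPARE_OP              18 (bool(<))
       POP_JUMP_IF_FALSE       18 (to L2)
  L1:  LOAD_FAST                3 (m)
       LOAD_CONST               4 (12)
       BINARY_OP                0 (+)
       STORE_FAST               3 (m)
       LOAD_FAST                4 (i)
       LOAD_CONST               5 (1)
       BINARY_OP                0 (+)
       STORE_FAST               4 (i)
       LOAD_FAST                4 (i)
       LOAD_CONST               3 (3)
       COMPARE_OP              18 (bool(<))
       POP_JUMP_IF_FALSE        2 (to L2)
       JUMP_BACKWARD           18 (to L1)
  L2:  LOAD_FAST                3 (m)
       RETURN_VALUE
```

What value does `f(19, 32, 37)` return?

5

LOAD_CONST → push 6. Stack: [6]
LOAD_FAST c → push 37. Stack: [6, 37]
BINARY_OP - → 6 - 37 = -31. Stack: [-31]
STORE_FAST m → m=-31. Stack: []
LOAD_CONST → push 0. Stack: [0]
STORE_FAST i → i=0. Stack: []
LOAD_FAST i → push 0. Stack: [0]
LOAD_CONST → push 3. Stack: [0, 3]
COMPARE_OP bool(<) → 0 vs 3 = True. Stack: [True]
POP_JUMP_IF_FALSE → pop True; no jump. Stack: []
LOAD_FAST m → push -31. Stack: [-31]
LOAD_CONST → push 12. Stack: [-31, 12]
BINARY_OP + → -31 + 12 = -19. Stack: [-19]
STORE_FAST m → m=-19. Stack: []
LOAD_FAST i → push 0. Stack: [0]
LOAD_CONST → push 1. Stack: [0, 1]
BINARY_OP + → 0 + 1 = 1. Stack: [1]
STORE_FAST i → i=1. Stack: []
LOAD_FAST i → push 1. Stack: [1]
LOAD_CONST → push 3. Stack: [1, 3]
COMPARE_OP bool(<) → 1 vs 3 = True. Stack: [True]
POP_JUMP_IF_FALSE → pop True; no jump. Stack: []
LOAD_FAST m → push -19. Stack: [-19]
LOAD_CONST → push 12. Stack: [-19, 12]
BINARY_OP + → -19 + 12 = -7. Stack: [-7]
STORE_FAST m → m=-7. Stack: []
LOAD_FAST i → push 1. Stack: [1]
LOAD_CONST → push 1. Stack: [1, 1]
BINARY_OP + → 1 + 1 = 2. Stack: [2]
STORE_FAST i → i=2. Stack: []
LOAD_FAST i → push 2. Stack: [2]
LOAD_CONST → push 3. Stack: [2, 3]
COMPARE_OP bool(<) → 2 vs 3 = True. Stack: [True]
POP_JUMP_IF_FALSE → pop True; no jump. Stack: []
LOAD_FAST m → push -7. Stack: [-7]
LOAD_CONST → push 12. Stack: [-7, 12]
BINARY_OP + → -7 + 12 = 5. Stack: [5]
STORE_FAST m → m=5. Stack: []
LOAD_FAST i → push 2. Stack: [2]
LOAD_CONST → push 1. Stack: [2, 1]
BINARY_OP + → 2 + 1 = 3. Stack: [3]
STORE_FAST i → i=3. Stack: []
LOAD_FAST i → push 3. Stack: [3]
LOAD_CONST → push 3. Stack: [3, 3]
COMPARE_OP bool(<) → 3 vs 3 = False. Stack: [False]
POP_JUMP_IF_FALSE → pop False; jump. Stack: []
LOAD_FAST m → push 5. Stack: [5]
RETURN_VALUE → return 5.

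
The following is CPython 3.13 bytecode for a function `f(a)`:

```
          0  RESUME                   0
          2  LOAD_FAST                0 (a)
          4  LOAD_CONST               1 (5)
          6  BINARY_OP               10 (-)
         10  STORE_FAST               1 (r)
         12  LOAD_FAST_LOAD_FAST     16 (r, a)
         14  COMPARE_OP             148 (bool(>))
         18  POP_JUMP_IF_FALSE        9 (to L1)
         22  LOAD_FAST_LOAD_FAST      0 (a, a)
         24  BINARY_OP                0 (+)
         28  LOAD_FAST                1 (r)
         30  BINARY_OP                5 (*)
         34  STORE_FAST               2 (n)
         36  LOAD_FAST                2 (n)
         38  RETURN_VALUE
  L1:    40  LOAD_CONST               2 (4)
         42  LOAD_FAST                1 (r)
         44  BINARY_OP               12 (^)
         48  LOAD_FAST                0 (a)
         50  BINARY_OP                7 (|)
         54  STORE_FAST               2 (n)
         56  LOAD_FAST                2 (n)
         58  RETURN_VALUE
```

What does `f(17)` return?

25

LOAD_FAST a → push 17. Stack: [17]
LOAD_CONST → push 5. Stack: [17, 5]
BINARY_OP - → 17 - 5 = 12. Stack: [12]
STORE_FAST r → r=12. Stack: []
LOAD_FAST_LOAD_FAST r,a → push 12,17. Stack: [12, 17]
COMPARE_OP bool(>) → 12 vs 17 = False. Stack: [False]
POP_JUMP_IF_FALSE → pop False; jump. Stack: []
LOAD_CONST → push 4. Stack: [4]
LOAD_FAST r → push 12. Stack: [4, 12]
BINARY_OP ^ → 4 ^ 12 = 8. Stack: [8]
LOAD_FAST a → push 17. Stack: [8, 17]
BINARY_OP | → 8 | 17 = 25. Stack: [25]
STORE_FAST n → n=25. Stack: []
LOAD_FAST n → push 25. Stack: [25]
RETURN_VALUE → return 25.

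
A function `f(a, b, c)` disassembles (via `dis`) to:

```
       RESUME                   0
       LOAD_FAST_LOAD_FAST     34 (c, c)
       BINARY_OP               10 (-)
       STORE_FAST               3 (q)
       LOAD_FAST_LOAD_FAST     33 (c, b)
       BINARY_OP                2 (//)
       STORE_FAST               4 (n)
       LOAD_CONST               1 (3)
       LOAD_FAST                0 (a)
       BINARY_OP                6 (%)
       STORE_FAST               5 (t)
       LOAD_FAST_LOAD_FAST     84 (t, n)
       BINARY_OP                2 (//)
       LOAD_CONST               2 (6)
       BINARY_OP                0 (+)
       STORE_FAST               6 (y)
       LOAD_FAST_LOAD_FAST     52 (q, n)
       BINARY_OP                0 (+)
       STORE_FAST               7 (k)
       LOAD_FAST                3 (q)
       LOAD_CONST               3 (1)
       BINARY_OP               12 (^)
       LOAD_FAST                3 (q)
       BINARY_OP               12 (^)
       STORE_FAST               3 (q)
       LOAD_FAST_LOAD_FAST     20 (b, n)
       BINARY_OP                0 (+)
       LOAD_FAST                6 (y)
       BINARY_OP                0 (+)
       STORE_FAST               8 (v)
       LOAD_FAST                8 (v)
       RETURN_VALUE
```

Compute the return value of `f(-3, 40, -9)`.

LOAD_FAST_LOAD_FAST c,c → push -9,-9. Stack: [-9, -9]
BINARY_OP - → -9 - -9 = 0. Stack: [0]
STORE_FAST q → q=0. Stack: []
LOAD_FAST_LOAD_FAST c,b → push -9,40. Stack: [-9, 40]
BINARY_OP // → -9 // 40 = -1. Stack: [-1]
STORE_FAST n → n=-1. Stack: []
LOAD_CONST → push 3. Stack: [3]
LOAD_FAST a → push -3. Stack: [3, -3]
BINARY_OP % → 3 % -3 = 0. Stack: [0]
STORE_FAST t → t=0. Stack: []
LOAD_FAST_LOAD_FAST t,n → push 0,-1. Stack: [0, -1]
BINARY_OP // → 0 // -1 = 0. Stack: [0]
LOAD_CONST → push 6. Stack: [0, 6]
BINARY_OP + → 0 + 6 = 6. Stack: [6]
STORE_FAST y → y=6. Stack: []
LOAD_FAST_LOAD_FAST q,n → push 0,-1. Stack: [0, -1]
BINARY_OP + → 0 + -1 = -1. Stack: [-1]
STORE_FAST k → k=-1. Stack: []
LOAD_FAST q → push 0. Stack: [0]
LOAD_CONST → push 1. Stack: [0, 1]
BINARY_OP ^ → 0 ^ 1 = 1. Stack: [1]
LOAD_FAST q → push 0. Stack: [1, 0]
BINARY_OP ^ → 1 ^ 0 = 1. Stack: [1]
STORE_FAST q → q=1. Stack: []
LOAD_FAST_LOAD_FAST b,n → push 40,-1. Stack: [40, -1]
BINARY_OP + → 40 + -1 = 39. Stack: [39]
LOAD_FAST y → push 6. Stack: [39, 6]
BINARY_OP + → 39 + 6 = 45. Stack: [45]
STORE_FAST v → v=45. Stack: []
LOAD_FAST v → push 45. Stack: [45]
RETURN_VALUE → return 45.

45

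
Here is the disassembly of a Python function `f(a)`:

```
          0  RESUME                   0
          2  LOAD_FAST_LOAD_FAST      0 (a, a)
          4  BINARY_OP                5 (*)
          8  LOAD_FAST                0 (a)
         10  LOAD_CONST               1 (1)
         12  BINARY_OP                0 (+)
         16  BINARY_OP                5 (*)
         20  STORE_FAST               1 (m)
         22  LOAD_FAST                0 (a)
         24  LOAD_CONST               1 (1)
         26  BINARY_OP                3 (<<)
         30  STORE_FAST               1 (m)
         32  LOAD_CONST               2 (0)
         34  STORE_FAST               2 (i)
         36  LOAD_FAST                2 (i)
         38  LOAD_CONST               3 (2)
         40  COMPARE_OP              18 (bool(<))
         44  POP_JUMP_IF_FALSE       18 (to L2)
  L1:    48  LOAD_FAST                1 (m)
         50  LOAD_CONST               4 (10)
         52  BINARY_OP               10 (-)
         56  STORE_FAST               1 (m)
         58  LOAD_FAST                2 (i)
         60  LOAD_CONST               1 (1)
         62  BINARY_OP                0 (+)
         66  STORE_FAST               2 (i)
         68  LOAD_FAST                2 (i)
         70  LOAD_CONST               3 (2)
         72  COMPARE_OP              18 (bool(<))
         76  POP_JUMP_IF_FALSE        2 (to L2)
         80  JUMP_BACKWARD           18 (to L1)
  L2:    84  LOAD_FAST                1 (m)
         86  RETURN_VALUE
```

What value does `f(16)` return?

LOAD_FAST_LOAD_FAST a,a → push 16,16. Stack: [16, 16]
BINARY_OP * → 16 * 16 = 256. Stack: [256]
LOAD_FAST a → push 16. Stack: [256, 16]
LOAD_CONST → push 1. Stack: [256, 16, 1]
BINARY_OP + → 16 + 1 = 17. Stack: [256, 17]
BINARY_OP * → 256 * 17 = 4352. Stack: [4352]
STORE_FAST m → m=4352. Stack: []
LOAD_FAST a → push 16. Stack: [16]
LOAD_CONST → push 1. Stack: [16, 1]
BINARY_OP << → 16 << 1 = 32. Stack: [32]
STORE_FAST m → m=32. Stack: []
LOAD_CONST → push 0. Stack: [0]
STORE_FAST i → i=0. Stack: []
LOAD_FAST i → push 0. Stack: [0]
LOAD_CONST → push 2. Stack: [0, 2]
COMPARE_OP bool(<) → 0 vs 2 = True. Stack: [True]
POP_JUMP_IF_FALSE → pop True; no jump. Stack: []
LOAD_FAST m → push 32. Stack: [32]
LOAD_CONST → push 10. Stack: [32, 10]
BINARY_OP - → 32 - 10 = 22. Stack: [22]
STORE_FAST m → m=22. Stack: []
LOAD_FAST i → push 0. Stack: [0]
LOAD_CONST → push 1. Stack: [0, 1]
BINARY_OP + → 0 + 1 = 1. Stack: [1]
STORE_FAST i → i=1. Stack: []
LOAD_FAST i → push 1. Stack: [1]
LOAD_CONST → push 2. Stack: [1, 2]
COMPARE_OP bool(<) → 1 vs 2 = True. Stack: [True]
POP_JUMP_IF_FALSE → pop True; no jump. Stack: []
LOAD_FAST m → push 22. Stack: [22]
LOAD_CONST → push 10. Stack: [22, 10]
BINARY_OP - → 22 - 10 = 12. Stack: [12]
STORE_FAST m → m=12. Stack: []
LOAD_FAST i → push 1. Stack: [1]
LOAD_CONST → push 1. Stack: [1, 1]
BINARY_OP + → 1 + 1 = 2. Stack: [2]
STORE_FAST i → i=2. Stack: []
LOAD_FAST i → push 2. Stack: [2]
LOAD_CONST → push 2. Stack: [2, 2]
COMPARE_OP bool(<) → 2 vs 2 = False. Stack: [False]
POP_JUMP_IF_FALSE → pop False; jump. Stack: []
LOAD_FAST m → push 12. Stack: [12]
RETURN_VALUE → return 12.

12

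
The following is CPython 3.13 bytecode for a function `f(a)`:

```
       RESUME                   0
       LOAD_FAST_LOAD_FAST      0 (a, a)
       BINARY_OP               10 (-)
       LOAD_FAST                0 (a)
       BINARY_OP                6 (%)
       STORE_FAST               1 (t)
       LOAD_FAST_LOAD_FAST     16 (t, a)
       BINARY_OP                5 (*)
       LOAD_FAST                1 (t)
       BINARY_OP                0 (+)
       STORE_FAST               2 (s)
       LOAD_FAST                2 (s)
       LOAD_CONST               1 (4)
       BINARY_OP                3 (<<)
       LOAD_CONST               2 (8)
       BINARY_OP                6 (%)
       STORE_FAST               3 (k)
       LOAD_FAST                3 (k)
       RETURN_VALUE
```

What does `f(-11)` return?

LOAD_FAST_LOAD_FAST a,a → push -11,-11. Stack: [-11, -11]
BINARY_OP - → -11 - -11 = 0. Stack: [0]
LOAD_FAST a → push -11. Stack: [0, -11]
BINARY_OP % → 0 % -11 = 0. Stack: [0]
STORE_FAST t → t=0. Stack: []
LOAD_FAST_LOAD_FAST t,a → push 0,-11. Stack: [0, -11]
BINARY_OP * → 0 * -11 = 0. Stack: [0]
LOAD_FAST t → push 0. Stack: [0, 0]
BINARY_OP + → 0 + 0 = 0. Stack: [0]
STORE_FAST s → s=0. Stack: []
LOAD_FAST s → push 0. Stack: [0]
LOAD_CONST → push 4. Stack: [0, 4]
BINARY_OP << → 0 << 4 = 0. Stack: [0]
LOAD_CONST → push 8. Stack: [0, 8]
BINARY_OP % → 0 % 8 = 0. Stack: [0]
STORE_FAST k → k=0. Stack: []
LOAD_FAST k → push 0. Stack: [0]
RETURN_VALUE → return 0.

0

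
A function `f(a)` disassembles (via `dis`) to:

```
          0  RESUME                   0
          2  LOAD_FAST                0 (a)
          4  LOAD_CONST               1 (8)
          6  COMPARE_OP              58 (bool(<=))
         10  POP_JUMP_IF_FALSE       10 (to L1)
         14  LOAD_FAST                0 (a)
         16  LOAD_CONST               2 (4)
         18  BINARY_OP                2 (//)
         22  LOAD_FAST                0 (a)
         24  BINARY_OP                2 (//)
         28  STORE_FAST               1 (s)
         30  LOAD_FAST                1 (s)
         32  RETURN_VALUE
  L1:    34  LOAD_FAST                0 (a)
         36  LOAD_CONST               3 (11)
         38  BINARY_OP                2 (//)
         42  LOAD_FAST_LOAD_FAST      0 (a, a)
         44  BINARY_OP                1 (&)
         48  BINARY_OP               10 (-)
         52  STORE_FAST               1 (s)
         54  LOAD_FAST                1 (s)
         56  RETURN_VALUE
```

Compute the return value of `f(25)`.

-23

LOAD_FAST a → push 25. Stack: [25]
LOAD_CONST → push 8. Stack: [25, 8]
COMPARE_OP bool(<=) → 25 vs 8 = False. Stack: [False]
POP_JUMP_IF_FALSE → pop False; jump. Stack: []
LOAD_FAST a → push 25. Stack: [25]
LOAD_CONST → push 11. Stack: [25, 11]
BINARY_OP // → 25 // 11 = 2. Stack: [2]
LOAD_FAST_LOAD_FAST a,a → push 25,25. Stack: [2, 25, 25]
BINARY_OP & → 25 & 25 = 25. Stack: [2, 25]
BINARY_OP - → 2 - 25 = -23. Stack: [-23]
STORE_FAST s → s=-23. Stack: []
LOAD_FAST s → push -23. Stack: [-23]
RETURN_VALUE → return -23.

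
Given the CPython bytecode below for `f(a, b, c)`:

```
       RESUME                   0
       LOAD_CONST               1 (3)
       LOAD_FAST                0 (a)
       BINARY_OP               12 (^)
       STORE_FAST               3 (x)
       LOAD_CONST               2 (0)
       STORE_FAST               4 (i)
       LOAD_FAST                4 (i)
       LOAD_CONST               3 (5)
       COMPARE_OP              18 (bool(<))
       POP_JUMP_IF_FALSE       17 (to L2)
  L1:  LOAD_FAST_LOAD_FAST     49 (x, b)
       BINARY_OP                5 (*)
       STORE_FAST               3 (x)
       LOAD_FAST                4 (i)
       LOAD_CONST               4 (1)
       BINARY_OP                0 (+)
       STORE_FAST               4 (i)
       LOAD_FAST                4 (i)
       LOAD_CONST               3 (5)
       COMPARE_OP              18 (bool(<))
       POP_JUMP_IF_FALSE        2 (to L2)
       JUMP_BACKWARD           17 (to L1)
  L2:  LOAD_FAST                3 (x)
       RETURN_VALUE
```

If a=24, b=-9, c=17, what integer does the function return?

LOAD_CONST → push 3
LOAD_FAST a → push 24
BINARY_OP ^ → 3 ^ 24 = 27
STORE_FAST x → x=27
LOAD_CONST → push 0
STORE_FAST i → i=0
LOAD_FAST i → push 0
LOAD_CONST → push 5
COMPARE_OP bool(<) → 0 vs 5 = True
POP_JUMP_IF_FALSE → pop True; no jump
LOAD_FAST_LOAD_FAST x,b → push 27,-9
BINARY_OP * → 27 * -9 = -243
STORE_FAST x → x=-243
LOAD_FAST i → push 0
LOAD_CONST → push 1
BINARY_OP + → 0 + 1 = 1
STORE_FAST i → i=1
LOAD_FAST i → push 1
LOAD_CONST → push 5
COMPARE_OP bool(<) → 1 vs 5 = True
POP_JUMP_IF_FALSE → pop True; no jump
LOAD_FAST_LOAD_FAST x,b → push -243,-9
BINARY_OP * → -243 * -9 = 2187
STORE_FAST x → x=2187
LOAD_FAST i → push 1
LOAD_CONST → push 1
BINARY_OP + → 1 + 1 = 2
STORE_FAST i → i=2
LOAD_FAST i → push 2
LOAD_CONST → push 5
COMPARE_OP bool(<) → 2 vs 5 = True
POP_JUMP_IF_FALSE → pop True; no jump
LOAD_FAST_LOAD_FAST x,b → push 2187,-9
BINARY_OP * → 2187 * -9 = -19683
STORE_FAST x → x=-19683
LOAD_FAST i → push 2
LOAD_CONST → push 1
BINARY_OP + → 2 + 1 = 3
STORE_FAST i → i=3
LOAD_FAST i → push 3
LOAD_CONST → push 5
COMPARE_OP bool(<) → 3 vs 5 = True
POP_JUMP_IF_FALSE → pop True; no jump
LOAD_FAST_LOAD_FAST x,b → push -19683,-9
BINARY_OP * → -19683 * -9 = 177147
STORE_FAST x → x=177147
LOAD_FAST i → push 3
LOAD_CONST → push 1
BINARY_OP + → 3 + 1 = 4
STORE_FAST i → i=4
LOAD_FAST i → push 4
LOAD_CONST → push 5
COMPARE_OP bool(<) → 4 vs 5 = True
POP_JUMP_IF_FALSE → pop True; no jump
LOAD_FAST_LOAD_FAST x,b → push 177147,-9
BINARY_OP * → 177147 * -9 = -1594323
STORE_FAST x → x=-1594323
LOAD_FAST i → push 4
LOAD_CONST → push 1
BINARY_OP + → 4 + 1 = 5
STORE_FAST i → i=5
LOAD_FAST i → push 5
LOAD_CONST → push 5
COMPARE_OP bool(<) → 5 vs 5 = False
POP_JUMP_IF_FALSE → pop False; jump
LOAD_FAST x → push -1594323
RETURN_VALUE → return -1594323.

-1594323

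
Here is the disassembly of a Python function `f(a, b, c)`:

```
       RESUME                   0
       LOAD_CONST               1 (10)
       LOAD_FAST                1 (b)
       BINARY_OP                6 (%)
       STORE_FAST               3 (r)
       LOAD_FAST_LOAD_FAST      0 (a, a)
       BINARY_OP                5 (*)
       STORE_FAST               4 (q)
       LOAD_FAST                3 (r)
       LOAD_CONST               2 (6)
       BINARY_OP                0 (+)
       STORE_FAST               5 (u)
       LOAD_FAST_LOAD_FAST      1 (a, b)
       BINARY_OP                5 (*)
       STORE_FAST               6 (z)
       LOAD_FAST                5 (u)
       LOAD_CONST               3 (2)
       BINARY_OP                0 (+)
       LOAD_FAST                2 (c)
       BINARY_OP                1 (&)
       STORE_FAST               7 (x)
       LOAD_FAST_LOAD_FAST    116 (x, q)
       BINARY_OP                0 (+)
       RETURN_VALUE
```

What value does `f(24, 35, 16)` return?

LOAD_CONST → push 10. Stack: [10]
LOAD_FAST b → push 35. Stack: [10, 35]
BINARY_OP % → 10 % 35 = 10. Stack: [10]
STORE_FAST r → r=10. Stack: []
LOAD_FAST_LOAD_FAST a,a → push 24,24. Stack: [24, 24]
BINARY_OP * → 24 * 24 = 576. Stack: [576]
STORE_FAST q → q=576. Stack: []
LOAD_FAST r → push 10. Stack: [10]
LOAD_CONST → push 6. Stack: [10, 6]
BINARY_OP + → 10 + 6 = 16. Stack: [16]
STORE_FAST u → u=16. Stack: []
LOAD_FAST_LOAD_FAST a,b → push 24,35. Stack: [24, 35]
BINARY_OP * → 24 * 35 = 840. Stack: [840]
STORE_FAST z → z=840. Stack: []
LOAD_FAST u → push 16. Stack: [16]
LOAD_CONST → push 2. Stack: [16, 2]
BINARY_OP + → 16 + 2 = 18. Stack: [18]
LOAD_FAST c → push 16. Stack: [18, 16]
BINARY_OP & → 18 & 16 = 16. Stack: [16]
STORE_FAST x → x=16. Stack: []
LOAD_FAST_LOAD_FAST x,q → push 16,576. Stack: [16, 576]
BINARY_OP + → 16 + 576 = 592. Stack: [592]
RETURN_VALUE → return 592.

592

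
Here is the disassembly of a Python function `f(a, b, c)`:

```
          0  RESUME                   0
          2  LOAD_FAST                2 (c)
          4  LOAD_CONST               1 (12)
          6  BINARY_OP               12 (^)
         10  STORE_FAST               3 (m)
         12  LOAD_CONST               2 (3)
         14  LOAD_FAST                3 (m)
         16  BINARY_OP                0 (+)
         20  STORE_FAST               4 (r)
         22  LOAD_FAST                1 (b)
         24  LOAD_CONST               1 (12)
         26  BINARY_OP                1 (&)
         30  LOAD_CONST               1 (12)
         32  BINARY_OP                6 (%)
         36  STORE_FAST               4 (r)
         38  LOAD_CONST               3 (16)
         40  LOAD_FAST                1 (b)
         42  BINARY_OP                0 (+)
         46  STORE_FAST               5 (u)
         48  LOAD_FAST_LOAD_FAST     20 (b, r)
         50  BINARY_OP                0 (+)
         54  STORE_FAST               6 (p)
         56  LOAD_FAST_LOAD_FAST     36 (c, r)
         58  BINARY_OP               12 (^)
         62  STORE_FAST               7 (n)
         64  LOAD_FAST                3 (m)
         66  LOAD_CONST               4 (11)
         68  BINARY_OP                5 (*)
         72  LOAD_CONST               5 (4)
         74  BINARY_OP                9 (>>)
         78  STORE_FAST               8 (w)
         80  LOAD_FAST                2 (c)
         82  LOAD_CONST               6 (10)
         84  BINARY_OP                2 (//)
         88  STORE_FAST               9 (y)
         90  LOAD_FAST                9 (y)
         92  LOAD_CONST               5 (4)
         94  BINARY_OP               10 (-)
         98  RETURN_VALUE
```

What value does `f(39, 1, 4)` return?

-4

LOAD_FAST c → push 4. Stack: [4]
LOAD_CONST → push 12. Stack: [4, 12]
BINARY_OP ^ → 4 ^ 12 = 8. Stack: [8]
STORE_FAST m → m=8. Stack: []
LOAD_CONST → push 3. Stack: [3]
LOAD_FAST m → push 8. Stack: [3, 8]
BINARY_OP + → 3 + 8 = 11. Stack: [11]
STORE_FAST r → r=11. Stack: []
LOAD_FAST b → push 1. Stack: [1]
LOAD_CONST → push 12. Stack: [1, 12]
BINARY_OP & → 1 & 12 = 0. Stack: [0]
LOAD_CONST → push 12. Stack: [0, 12]
BINARY_OP % → 0 % 12 = 0. Stack: [0]
STORE_FAST r → r=0. Stack: []
LOAD_CONST → push 16. Stack: [16]
LOAD_FAST b → push 1. Stack: [16, 1]
BINARY_OP + → 16 + 1 = 17. Stack: [17]
STORE_FAST u → u=17. Stack: []
LOAD_FAST_LOAD_FAST b,r → push 1,0. Stack: [1, 0]
BINARY_OP + → 1 + 0 = 1. Stack: [1]
STORE_FAST p → p=1. Stack: []
LOAD_FAST_LOAD_FAST c,r → push 4,0. Stack: [4, 0]
BINARY_OP ^ → 4 ^ 0 = 4. Stack: [4]
STORE_FAST n → n=4. Stack: []
LOAD_FAST m → push 8. Stack: [8]
LOAD_CONST → push 11. Stack: [8, 11]
BINARY_OP * → 8 * 11 = 88. Stack: [88]
LOAD_CONST → push 4. Stack: [88, 4]
BINARY_OP >> → 88 >> 4 = 5. Stack: [5]
STORE_FAST w → w=5. Stack: []
LOAD_FAST c → push 4. Stack: [4]
LOAD_CONST → push 10. Stack: [4, 10]
BINARY_OP // → 4 // 10 = 0. Stack: [0]
STORE_FAST y → y=0. Stack: []
LOAD_FAST y → push 0. Stack: [0]
LOAD_CONST → push 4. Stack: [0, 4]
BINARY_OP - → 0 - 4 = -4. Stack: [-4]
RETURN_VALUE → return -4.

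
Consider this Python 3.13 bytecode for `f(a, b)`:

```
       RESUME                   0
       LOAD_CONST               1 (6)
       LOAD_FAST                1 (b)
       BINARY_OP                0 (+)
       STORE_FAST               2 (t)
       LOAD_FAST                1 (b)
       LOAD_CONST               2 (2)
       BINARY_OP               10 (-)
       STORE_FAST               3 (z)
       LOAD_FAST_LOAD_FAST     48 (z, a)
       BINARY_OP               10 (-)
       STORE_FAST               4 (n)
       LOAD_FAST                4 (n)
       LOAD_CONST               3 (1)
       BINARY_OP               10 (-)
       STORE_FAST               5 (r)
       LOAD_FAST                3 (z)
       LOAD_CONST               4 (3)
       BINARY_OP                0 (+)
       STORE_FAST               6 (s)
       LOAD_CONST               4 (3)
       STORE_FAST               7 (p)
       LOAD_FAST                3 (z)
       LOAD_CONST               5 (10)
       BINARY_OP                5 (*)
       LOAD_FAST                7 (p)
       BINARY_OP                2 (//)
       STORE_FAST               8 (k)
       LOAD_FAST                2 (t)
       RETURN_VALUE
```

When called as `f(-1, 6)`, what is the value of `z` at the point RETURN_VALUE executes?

4

LOAD_CONST → push 6. Stack: [6]
LOAD_FAST b → push 6. Stack: [6, 6]
BINARY_OP + → 6 + 6 = 12. Stack: [12]
STORE_FAST t → t=12. Stack: []
LOAD_FAST b → push 6. Stack: [6]
LOAD_CONST → push 2. Stack: [6, 2]
BINARY_OP - → 6 - 2 = 4. Stack: [4]
STORE_FAST z → z=4. Stack: []
LOAD_FAST_LOAD_FAST z,a → push 4,-1. Stack: [4, -1]
BINARY_OP - → 4 - -1 = 5. Stack: [5]
STORE_FAST n → n=5. Stack: []
LOAD_FAST n → push 5. Stack: [5]
LOAD_CONST → push 1. Stack: [5, 1]
BINARY_OP - → 5 - 1 = 4. Stack: [4]
STORE_FAST r → r=4. Stack: []
LOAD_FAST z → push 4. Stack: [4]
LOAD_CONST → push 3. Stack: [4, 3]
BINARY_OP + → 4 + 3 = 7. Stack: [7]
STORE_FAST s → s=7. Stack: []
LOAD_CONST → push 3. Stack: [3]
STORE_FAST p → p=3. Stack: []
LOAD_FAST z → push 4. Stack: [4]
LOAD_CONST → push 10. Stack: [4, 10]
BINARY_OP * → 4 * 10 = 40. Stack: [40]
LOAD_FAST p → push 3. Stack: [40, 3]
BINARY_OP // → 40 // 3 = 13. Stack: [13]
STORE_FAST k → k=13. Stack: []
LOAD_FAST t → push 12. Stack: [12]
RETURN_VALUE → return 12.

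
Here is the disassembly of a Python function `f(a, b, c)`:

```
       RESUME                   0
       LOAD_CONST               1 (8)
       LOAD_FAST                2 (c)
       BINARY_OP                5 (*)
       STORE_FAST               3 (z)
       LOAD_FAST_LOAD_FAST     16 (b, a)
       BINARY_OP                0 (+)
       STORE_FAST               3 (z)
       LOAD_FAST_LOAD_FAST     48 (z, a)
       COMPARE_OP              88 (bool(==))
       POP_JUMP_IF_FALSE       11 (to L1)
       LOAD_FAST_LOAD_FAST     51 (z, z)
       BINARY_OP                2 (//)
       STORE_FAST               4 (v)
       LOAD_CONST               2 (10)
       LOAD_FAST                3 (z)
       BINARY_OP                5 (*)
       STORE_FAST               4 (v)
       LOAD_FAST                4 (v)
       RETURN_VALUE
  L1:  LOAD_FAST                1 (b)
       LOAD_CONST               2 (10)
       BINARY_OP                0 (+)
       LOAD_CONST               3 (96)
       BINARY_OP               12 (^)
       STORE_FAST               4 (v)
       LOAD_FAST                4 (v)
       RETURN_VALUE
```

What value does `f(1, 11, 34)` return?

117

LOAD_CONST → push 8. Stack: [8]
LOAD_FAST c → push 34. Stack: [8, 34]
BINARY_OP * → 8 * 34 = 272. Stack: [272]
STORE_FAST z → z=272. Stack: []
LOAD_FAST_LOAD_FAST b,a → push 11,1. Stack: [11, 1]
BINARY_OP + → 11 + 1 = 12. Stack: [12]
STORE_FAST z → z=12. Stack: []
LOAD_FAST_LOAD_FAST z,a → push 12,1. Stack: [12, 1]
COMPARE_OP bool(==) → 12 vs 1 = False. Stack: [False]
POP_JUMP_IF_FALSE → pop False; jump. Stack: []
LOAD_FAST b → push 11. Stack: [11]
LOAD_CONST → push 10. Stack: [11, 10]
BINARY_OP + → 11 + 10 = 21. Stack: [21]
LOAD_CONST → push 96. Stack: [21, 96]
BINARY_OP ^ → 21 ^ 96 = 117. Stack: [117]
STORE_FAST v → v=117. Stack: []
LOAD_FAST v → push 117. Stack: [117]
RETURN_VALUE → return 117.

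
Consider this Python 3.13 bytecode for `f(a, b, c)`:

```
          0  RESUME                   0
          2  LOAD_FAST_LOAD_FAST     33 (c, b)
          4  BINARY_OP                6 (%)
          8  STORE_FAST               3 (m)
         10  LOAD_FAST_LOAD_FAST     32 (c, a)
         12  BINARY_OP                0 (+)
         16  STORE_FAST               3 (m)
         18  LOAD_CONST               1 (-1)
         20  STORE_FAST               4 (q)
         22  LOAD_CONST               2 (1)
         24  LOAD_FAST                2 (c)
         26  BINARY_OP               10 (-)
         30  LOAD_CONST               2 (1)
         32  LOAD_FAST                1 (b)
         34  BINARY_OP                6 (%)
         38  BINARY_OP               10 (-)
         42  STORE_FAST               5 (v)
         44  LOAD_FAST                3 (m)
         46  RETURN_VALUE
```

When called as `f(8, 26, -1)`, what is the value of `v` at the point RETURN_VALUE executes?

LOAD_FAST_LOAD_FAST c,b → push -1,26. Stack: [-1, 26]
BINARY_OP % → -1 % 26 = 25. Stack: [25]
STORE_FAST m → m=25. Stack: []
LOAD_FAST_LOAD_FAST c,a → push -1,8. Stack: [-1, 8]
BINARY_OP + → -1 + 8 = 7. Stack: [7]
STORE_FAST m → m=7. Stack: []
LOAD_CONST → push -1. Stack: [-1]
STORE_FAST q → q=-1. Stack: []
LOAD_CONST → push 1. Stack: [1]
LOAD_FAST c → push -1. Stack: [1, -1]
BINARY_OP - → 1 - -1 = 2. Stack: [2]
LOAD_CONST → push 1. Stack: [2, 1]
LOAD_FAST b → push 26. Stack: [2, 1, 26]
BINARY_OP % → 1 % 26 = 1. Stack: [2, 1]
BINARY_OP - → 2 - 1 = 1. Stack: [1]
STORE_FAST v → v=1. Stack: []
LOAD_FAST m → push 7. Stack: [7]
RETURN_VALUE → return 7.

1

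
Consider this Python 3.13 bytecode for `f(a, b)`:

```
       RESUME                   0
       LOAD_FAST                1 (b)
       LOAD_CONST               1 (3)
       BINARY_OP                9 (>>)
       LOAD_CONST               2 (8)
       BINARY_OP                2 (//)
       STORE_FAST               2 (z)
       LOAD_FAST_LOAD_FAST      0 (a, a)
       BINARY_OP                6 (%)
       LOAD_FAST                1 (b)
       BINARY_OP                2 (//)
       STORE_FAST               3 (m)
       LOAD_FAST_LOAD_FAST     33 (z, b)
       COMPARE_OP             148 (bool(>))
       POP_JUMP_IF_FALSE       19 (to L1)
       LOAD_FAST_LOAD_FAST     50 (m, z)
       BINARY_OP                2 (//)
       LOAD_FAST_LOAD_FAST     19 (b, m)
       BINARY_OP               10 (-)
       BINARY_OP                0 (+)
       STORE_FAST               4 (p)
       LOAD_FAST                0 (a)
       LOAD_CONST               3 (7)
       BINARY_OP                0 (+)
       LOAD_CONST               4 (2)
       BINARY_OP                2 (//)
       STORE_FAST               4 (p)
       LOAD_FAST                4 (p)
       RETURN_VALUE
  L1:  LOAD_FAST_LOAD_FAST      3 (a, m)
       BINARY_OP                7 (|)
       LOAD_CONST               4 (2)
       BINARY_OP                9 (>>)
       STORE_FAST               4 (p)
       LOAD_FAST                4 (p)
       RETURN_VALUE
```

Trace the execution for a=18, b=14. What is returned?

LOAD_FAST b → push 14. Stack: [14]
LOAD_CONST → push 3. Stack: [14, 3]
BINARY_OP >> → 14 >> 3 = 1. Stack: [1]
LOAD_CONST → push 8. Stack: [1, 8]
BINARY_OP // → 1 // 8 = 0. Stack: [0]
STORE_FAST z → z=0. Stack: []
LOAD_FAST_LOAD_FAST a,a → push 18,18. Stack: [18, 18]
BINARY_OP % → 18 % 18 = 0. Stack: [0]
LOAD_FAST b → push 14. Stack: [0, 14]
BINARY_OP // → 0 // 14 = 0. Stack: [0]
STORE_FAST m → m=0. Stack: []
LOAD_FAST_LOAD_FAST z,b → push 0,14. Stack: [0, 14]
COMPARE_OP bool(>) → 0 vs 14 = False. Stack: [False]
POP_JUMP_IF_FALSE → pop False; jump. Stack: []
LOAD_FAST_LOAD_FAST a,m → push 18,0. Stack: [18, 0]
BINARY_OP | → 18 | 0 = 18. Stack: [18]
LOAD_CONST → push 2. Stack: [18, 2]
BINARY_OP >> → 18 >> 2 = 4. Stack: [4]
STORE_FAST p → p=4. Stack: []
LOAD_FAST p → push 4. Stack: [4]
RETURN_VALUE → return 4.

4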